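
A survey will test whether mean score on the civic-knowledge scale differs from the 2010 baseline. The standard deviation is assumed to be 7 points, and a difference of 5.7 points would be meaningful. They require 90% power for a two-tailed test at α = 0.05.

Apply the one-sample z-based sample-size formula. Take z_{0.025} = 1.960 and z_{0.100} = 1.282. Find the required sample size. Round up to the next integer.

n = 16

n = (z_{α/2} + z_β)² · σ² / δ²
  = (1.960 + 1.282)² · 7² / 5.7²
  = 10.5106 · 49 / 32.49
  = 15.85
Round up → n = 16.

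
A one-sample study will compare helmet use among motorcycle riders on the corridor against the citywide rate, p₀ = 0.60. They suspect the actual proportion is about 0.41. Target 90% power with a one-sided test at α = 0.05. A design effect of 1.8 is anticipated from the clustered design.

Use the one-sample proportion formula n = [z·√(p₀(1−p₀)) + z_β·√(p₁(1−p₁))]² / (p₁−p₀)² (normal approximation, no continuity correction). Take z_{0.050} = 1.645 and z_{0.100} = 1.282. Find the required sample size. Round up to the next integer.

n = 103

n = [z_α·√(p₀q₀) + z_β·√(p₁q₁)]² / (p₁ − p₀)²
  = [1.645·√(0.60·0.40) + 1.282·√(0.41·0.59)]² / (-0.19)²
  = [1.645·0.4899 + 1.282·0.4918]² / 0.0361
  = [1.4364]² / 0.0361
  = 57.15
Design effect: 1.8 × 57.15 = 102.88.
Round up → n = 103.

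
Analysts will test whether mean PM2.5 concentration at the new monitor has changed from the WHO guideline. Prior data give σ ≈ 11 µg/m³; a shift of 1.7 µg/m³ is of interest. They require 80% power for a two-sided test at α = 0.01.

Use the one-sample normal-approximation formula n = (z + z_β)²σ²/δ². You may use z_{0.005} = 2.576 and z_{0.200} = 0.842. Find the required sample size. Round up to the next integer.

n = 490

n = (z_{α/2} + z_β)² · σ² / δ²
  = (2.576 + 0.842)² · 11² / 1.7²
  = 11.6827 · 121 / 2.89
  = 489.14
Round up → n = 490.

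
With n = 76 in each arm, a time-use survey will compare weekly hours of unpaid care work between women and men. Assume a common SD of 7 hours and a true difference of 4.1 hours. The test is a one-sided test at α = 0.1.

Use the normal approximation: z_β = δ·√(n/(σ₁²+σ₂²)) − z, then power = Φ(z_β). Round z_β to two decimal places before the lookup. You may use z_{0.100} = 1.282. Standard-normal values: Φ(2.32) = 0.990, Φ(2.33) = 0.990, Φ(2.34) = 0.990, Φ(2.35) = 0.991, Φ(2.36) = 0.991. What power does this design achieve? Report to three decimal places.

Power ≈ 0.990

z_β = δ·√(n/(σ₁²+σ₂²)) − z_α
    = 4.1 · √(76/98) − 1.282
    = 4.1 · 0.88063 − 1.282
    = 3.6106 − 1.282 = 2.3286 → 2.33
Power = Φ(2.33) = 0.990.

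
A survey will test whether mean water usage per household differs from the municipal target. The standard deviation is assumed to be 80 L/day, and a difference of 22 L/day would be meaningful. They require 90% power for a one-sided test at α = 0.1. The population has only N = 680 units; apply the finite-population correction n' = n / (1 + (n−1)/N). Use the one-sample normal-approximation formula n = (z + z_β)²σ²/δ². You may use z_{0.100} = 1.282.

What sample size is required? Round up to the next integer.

n = (z_α + z_β)² · σ² / δ²
  = (1.282 + 1.282)² · 80² / 22²
  = 6.5741 · 6400 / 484
  = 86.93
Finite-population correction (N = 680): 86.93 / (1 + (86.93 − 1)/680) = 77.18.
Round up → n = 78.

n = 78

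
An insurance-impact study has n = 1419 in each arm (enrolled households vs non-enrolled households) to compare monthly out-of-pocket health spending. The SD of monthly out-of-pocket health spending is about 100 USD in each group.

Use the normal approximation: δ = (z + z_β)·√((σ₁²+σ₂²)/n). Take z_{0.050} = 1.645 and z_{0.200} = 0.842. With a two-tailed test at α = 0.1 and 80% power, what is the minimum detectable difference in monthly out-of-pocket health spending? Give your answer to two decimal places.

Minimum detectable difference ≈ 9.34 USD

δ = (z_{α/2} + z_β) · √((σ₁²+σ₂²)/n)
  = (1.645 + 0.842) · √(20000/1419)
  = 2.487 · √14.0944
  = 2.487 · 3.7543
  = 9.3368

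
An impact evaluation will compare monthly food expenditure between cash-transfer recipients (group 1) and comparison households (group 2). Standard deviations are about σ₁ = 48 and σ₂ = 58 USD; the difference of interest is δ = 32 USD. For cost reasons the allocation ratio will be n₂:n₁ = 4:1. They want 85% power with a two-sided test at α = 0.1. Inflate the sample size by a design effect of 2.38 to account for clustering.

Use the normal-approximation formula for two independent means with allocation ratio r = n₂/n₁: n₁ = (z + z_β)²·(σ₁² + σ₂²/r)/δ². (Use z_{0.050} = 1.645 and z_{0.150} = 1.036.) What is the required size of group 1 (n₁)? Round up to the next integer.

n₁ = 53

n₁ = (z_{α/2} + z_β)² · (σ₁² + σ₂²/r) / δ²
   = (1.645 + 1.036)² · (48² + 58²/4) / 32²
   = 7.1878 · (2304 + 841) / 1024
   = 7.1878 · 3145 / 1024
   = 22.08
Design effect: 2.38 × 22.08 = 52.54.
Round up → n₁ = 53; n₂ = r·n₁ = 4 × 53 = 212.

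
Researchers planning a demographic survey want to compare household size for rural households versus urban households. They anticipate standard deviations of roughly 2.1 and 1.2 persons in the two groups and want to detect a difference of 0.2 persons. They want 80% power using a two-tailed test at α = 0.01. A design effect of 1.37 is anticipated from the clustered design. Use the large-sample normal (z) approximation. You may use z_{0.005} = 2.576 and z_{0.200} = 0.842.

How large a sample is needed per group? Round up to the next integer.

n = 2341 per group

n = (z_{α/2} + z_β)² · (σ₁² + σ₂²) / δ²
  = (2.576 + 0.842)² · (2.1² + 1.2² = 5.85) / 0.2²
  = 11.6827 · 5.85 / 0.04
  = 1708.60
Design effect: 1.37 × 1708.60 = 2340.78.
Round up → n = 2341 per group.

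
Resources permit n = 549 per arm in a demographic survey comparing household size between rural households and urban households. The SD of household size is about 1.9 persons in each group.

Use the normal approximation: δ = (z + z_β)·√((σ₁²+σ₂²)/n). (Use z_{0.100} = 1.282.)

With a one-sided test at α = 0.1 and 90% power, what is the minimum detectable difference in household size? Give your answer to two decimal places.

Minimum detectable difference ≈ 0.29 persons

δ = (z_α + z_β) · √((σ₁²+σ₂²)/n)
  = (1.282 + 1.282) · √(7.22/549)
  = 2.564 · √0.01315
  = 2.564 · 0.1147
  = 0.2940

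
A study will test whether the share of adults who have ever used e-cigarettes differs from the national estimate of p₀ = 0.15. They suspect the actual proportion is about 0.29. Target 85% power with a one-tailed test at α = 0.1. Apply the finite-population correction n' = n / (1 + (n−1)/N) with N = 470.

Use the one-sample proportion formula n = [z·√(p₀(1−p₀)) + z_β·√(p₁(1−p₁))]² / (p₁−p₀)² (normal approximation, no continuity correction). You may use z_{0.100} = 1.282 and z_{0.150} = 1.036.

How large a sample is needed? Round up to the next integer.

n = 41

n = [z_α·√(p₀q₀) + z_β·√(p₁q₁)]² / (p₁ − p₀)²
  = [1.282·√(0.15·0.85) + 1.036·√(0.29·0.71)]² / (0.14)²
  = [1.282·0.3571 + 1.036·0.4538]² / 0.0196
  = [0.9279]² / 0.0196
  = 43.92
Finite-population correction (N = 470): 43.92 / (1 + (43.92 − 1)/470) = 40.25.
Round up → n = 41.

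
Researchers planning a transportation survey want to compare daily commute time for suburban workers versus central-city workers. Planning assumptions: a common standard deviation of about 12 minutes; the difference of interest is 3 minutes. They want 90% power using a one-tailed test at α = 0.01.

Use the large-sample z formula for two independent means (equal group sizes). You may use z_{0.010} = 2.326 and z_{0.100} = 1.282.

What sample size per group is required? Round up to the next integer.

n = 417 per group

n = (z_α + z_β)² · (σ₁² + σ₂²) / δ²
  = (2.326 + 1.282)² · (2·12² = 288) / 3²
  = 13.0177 · 288 / 9
  = 416.57
Round up → n = 417 per group.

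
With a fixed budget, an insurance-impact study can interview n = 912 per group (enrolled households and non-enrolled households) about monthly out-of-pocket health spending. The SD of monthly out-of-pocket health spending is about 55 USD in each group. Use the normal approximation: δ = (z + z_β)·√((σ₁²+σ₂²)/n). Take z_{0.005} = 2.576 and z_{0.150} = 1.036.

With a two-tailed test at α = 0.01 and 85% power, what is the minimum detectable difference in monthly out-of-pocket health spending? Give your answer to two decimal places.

Minimum detectable difference ≈ 9.30 USD

δ = (z_{α/2} + z_β) · √((σ₁²+σ₂²)/n)
  = (2.576 + 1.036) · √(6050/912)
  = 3.612 · √6.6338
  = 3.612 · 2.5756
  = 9.3031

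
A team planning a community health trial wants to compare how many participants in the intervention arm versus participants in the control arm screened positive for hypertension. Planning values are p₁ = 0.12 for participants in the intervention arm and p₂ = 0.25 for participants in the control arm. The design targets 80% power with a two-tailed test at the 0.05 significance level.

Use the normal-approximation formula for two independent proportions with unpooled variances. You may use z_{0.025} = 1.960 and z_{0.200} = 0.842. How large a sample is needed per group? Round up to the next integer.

n = (z_{α/2} + z_β)² · [p₁(1−p₁) + p₂(1−p₂)] / (p₁ − p₂)²
  = (1.960 + 0.842)² · (0.12·0.88 + 0.25·0.75) / (-0.13)²
  = (2.802)² · (0.1056 + 0.1875) / 0.0169
  = 7.8512 · 0.2931 / 0.0169
  = 136.16
Round up → n = 137 per group.

n = 137 per group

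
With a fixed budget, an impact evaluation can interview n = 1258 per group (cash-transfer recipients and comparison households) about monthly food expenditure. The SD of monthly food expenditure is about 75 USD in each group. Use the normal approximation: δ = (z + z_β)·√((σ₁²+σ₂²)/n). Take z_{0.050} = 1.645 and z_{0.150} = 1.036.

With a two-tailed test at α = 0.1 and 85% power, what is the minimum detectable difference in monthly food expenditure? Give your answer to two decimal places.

δ = (z_{α/2} + z_β) · √((σ₁²+σ₂²)/n)
  = (1.645 + 1.036) · √(11250/1258)
  = 2.681 · √8.9428
  = 2.681 · 2.9904
  = 8.0174

Minimum detectable difference ≈ 8.02 USD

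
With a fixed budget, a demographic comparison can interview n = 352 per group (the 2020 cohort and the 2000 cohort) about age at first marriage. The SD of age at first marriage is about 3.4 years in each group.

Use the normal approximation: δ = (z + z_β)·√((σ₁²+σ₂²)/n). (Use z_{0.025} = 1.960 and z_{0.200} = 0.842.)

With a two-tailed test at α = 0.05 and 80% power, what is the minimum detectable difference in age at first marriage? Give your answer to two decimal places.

δ = (z_{α/2} + z_β) · √((σ₁²+σ₂²)/n)
  = (1.960 + 0.842) · √(23.12/352)
  = 2.802 · √0.06568
  = 2.802 · 0.2563
  = 0.7181

Minimum detectable difference ≈ 0.72 years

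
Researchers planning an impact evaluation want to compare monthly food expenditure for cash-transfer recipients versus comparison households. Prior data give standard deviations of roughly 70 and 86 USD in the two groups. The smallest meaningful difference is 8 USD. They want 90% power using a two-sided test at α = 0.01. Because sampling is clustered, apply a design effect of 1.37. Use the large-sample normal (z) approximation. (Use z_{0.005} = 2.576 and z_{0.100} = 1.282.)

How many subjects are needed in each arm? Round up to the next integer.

n = 3918 per group

n = (z_{α/2} + z_β)² · (σ₁² + σ₂²) / δ²
  = (2.576 + 1.282)² · (70² + 86² = 12296) / 8²
  = 14.8842 · 12296 / 64
  = 2859.62
Design effect: 1.37 × 2859.62 = 3917.68.
Round up → n = 3918 per group.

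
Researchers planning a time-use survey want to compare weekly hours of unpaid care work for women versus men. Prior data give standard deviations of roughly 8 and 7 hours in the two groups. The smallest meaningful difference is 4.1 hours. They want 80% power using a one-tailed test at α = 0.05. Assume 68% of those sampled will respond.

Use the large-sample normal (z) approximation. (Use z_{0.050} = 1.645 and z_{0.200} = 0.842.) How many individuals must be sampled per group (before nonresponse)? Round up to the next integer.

n = 62 per group

n = (z_α + z_β)² · (σ₁² + σ₂²) / δ²
  = (1.645 + 0.842)² · (8² + 7² = 113) / 4.1²
  = 6.1852 · 113 / 16.81
  = 41.58
Adjust for 68% response: 41.58 / 0.68 = 61.14.
Round up → n = 62 per group.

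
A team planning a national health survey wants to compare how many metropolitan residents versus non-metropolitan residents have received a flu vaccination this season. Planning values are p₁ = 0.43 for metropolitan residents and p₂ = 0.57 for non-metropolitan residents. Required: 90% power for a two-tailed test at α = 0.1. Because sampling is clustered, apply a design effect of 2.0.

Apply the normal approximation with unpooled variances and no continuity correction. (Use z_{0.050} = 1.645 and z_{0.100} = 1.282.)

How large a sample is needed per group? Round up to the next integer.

n = 429 per group

n = (z_{α/2} + z_β)² · [p₁(1−p₁) + p₂(1−p₂)] / (p₁ − p₂)²
  = (1.645 + 1.282)² · (0.43·0.57 + 0.57·0.43) / (-0.14)²
  = (2.927)² · (0.2451 + 0.2451) / 0.0196
  = 8.5673 · 0.4902 / 0.0196
  = 214.27
Design effect: 2.0 × 214.27 = 428.54.
Round up → n = 429 per group.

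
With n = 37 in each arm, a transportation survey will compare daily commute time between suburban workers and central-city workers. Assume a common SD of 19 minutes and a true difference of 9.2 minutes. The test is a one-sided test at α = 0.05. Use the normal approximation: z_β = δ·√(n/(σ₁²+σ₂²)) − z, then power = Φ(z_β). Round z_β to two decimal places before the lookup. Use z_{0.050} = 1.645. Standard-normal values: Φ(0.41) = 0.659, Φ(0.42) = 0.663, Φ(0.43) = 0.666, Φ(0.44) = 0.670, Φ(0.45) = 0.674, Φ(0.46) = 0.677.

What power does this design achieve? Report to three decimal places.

Power ≈ 0.670

z_β = δ·√(n/(σ₁²+σ₂²)) − z_α
    = 9.2 · √(37/722) − 1.645
    = 9.2 · 0.22638 − 1.645
    = 2.0827 − 1.645 = 0.4377 → 0.44
Power = Φ(0.44) = 0.670.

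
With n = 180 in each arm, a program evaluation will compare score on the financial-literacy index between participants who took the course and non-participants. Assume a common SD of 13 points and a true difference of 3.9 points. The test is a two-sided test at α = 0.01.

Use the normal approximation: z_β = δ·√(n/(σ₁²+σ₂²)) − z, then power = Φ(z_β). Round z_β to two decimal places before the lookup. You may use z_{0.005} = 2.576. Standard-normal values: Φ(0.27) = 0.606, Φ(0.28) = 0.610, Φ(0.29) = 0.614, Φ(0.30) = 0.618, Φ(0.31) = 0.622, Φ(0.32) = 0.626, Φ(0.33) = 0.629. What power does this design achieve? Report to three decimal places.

z_β = δ·√(n/(σ₁²+σ₂²)) − z_{α/2}
    = 3.9 · √(180/338) − 2.576
    = 3.9 · 0.72976 − 2.576
    = 2.8460 − 2.576 = 0.2700 → 0.27
Power = Φ(0.27) = 0.606.

Power ≈ 0.606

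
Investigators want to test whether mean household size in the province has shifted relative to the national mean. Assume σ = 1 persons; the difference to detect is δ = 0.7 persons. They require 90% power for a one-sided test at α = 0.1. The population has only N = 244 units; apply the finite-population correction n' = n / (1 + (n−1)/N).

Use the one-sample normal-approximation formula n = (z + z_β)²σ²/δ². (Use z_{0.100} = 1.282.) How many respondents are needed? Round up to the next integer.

n = (z_α + z_β)² · σ² / δ²
  = (1.282 + 1.282)² · 1² / 0.7²
  = 6.5741 · 1 / 0.49
  = 13.42
Finite-population correction (N = 244): 13.42 / (1 + (13.42 − 1)/244) = 12.77.
Round up → n = 13.

n = 13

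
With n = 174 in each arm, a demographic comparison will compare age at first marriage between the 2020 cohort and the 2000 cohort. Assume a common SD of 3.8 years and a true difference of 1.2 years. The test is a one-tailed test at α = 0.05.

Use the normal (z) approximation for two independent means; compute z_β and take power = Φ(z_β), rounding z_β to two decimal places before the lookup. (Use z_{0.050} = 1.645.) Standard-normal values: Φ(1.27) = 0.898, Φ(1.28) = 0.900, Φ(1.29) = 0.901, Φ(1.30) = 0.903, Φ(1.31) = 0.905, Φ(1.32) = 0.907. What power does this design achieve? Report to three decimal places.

Power ≈ 0.903

z_β = δ·√(n/(σ₁²+σ₂²)) − z_α
    = 1.2 · √(174/28.88) − 1.645
    = 1.2 · 2.45457 − 1.645
    = 2.9455 − 1.645 = 1.3005 → 1.30
Power = Φ(1.30) = 0.903.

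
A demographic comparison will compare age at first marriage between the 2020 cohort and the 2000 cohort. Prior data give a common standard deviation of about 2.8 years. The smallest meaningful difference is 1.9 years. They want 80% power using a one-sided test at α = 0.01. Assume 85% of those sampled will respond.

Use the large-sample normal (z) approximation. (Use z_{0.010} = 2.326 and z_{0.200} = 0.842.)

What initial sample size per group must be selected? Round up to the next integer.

n = (z_α + z_β)² · (σ₁² + σ₂²) / δ²
  = (2.326 + 0.842)² · (2·2.8² = 15.68) / 1.9²
  = 10.0362 · 15.68 / 3.61
  = 43.59
Adjust for 85% response: 43.59 / 0.85 = 51.28.
Round up → n = 52 per group.

n = 52 per group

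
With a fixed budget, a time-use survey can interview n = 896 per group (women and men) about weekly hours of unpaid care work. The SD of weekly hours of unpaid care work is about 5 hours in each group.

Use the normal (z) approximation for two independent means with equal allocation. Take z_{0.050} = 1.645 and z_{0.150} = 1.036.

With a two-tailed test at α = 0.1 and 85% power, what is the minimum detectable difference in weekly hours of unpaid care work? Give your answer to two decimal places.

δ = (z_{α/2} + z_β) · √((σ₁²+σ₂²)/n)
  = (1.645 + 1.036) · √(50/896)
  = 2.681 · √0.0558
  = 2.681 · 0.2362
  = 0.6333

Minimum detectable difference ≈ 0.63 hours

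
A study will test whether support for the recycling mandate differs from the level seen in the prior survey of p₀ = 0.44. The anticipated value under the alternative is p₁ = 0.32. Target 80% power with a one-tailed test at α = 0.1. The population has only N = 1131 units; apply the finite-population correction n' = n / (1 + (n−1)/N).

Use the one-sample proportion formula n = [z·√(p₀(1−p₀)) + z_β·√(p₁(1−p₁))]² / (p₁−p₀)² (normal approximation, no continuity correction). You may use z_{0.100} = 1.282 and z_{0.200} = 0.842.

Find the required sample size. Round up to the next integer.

n = 70

n = [z_α·√(p₀q₀) + z_β·√(p₁q₁)]² / (p₁ − p₀)²
  = [1.282·√(0.44·0.56) + 0.842·√(0.32·0.68)]² / (-0.12)²
  = [1.282·0.4964 + 0.842·0.4665]² / 0.0144
  = [1.0291]² / 0.0144
  = 73.55
Finite-population correction (N = 1131): 73.55 / (1 + (73.55 − 1)/1131) = 69.12.
Round up → n = 70.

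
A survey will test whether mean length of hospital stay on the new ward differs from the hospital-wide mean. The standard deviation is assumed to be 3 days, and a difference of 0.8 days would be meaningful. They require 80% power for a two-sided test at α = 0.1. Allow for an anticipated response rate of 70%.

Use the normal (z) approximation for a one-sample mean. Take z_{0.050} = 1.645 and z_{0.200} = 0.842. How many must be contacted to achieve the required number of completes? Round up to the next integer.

n = 125

n = (z_{α/2} + z_β)² · σ² / δ²
  = (1.645 + 0.842)² · 3² / 0.8²
  = 6.1852 · 9 / 0.64
  = 86.98
Adjust for 70% response: 86.98 / 0.70 = 124.26.
Round up → n = 125.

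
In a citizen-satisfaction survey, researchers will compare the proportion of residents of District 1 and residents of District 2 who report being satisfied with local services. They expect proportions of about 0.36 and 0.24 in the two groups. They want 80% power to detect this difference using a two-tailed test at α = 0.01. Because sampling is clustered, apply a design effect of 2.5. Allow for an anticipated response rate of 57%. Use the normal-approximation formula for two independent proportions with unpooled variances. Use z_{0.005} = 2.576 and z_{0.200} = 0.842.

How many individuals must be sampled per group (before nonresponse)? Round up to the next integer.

n = (z_{α/2} + z_β)² · [p₁(1−p₁) + p₂(1−p₂)] / (p₁ − p₂)²
  = (2.576 + 0.842)² · (0.36·0.64 + 0.24·0.76) / (0.12)²
  = (3.418)² · (0.2304 + 0.1824) / 0.0144
  = 11.6827 · 0.4128 / 0.0144
  = 334.90
Design effect: 2.5 × 334.90 = 837.26.
Adjust for 57% response: 837.26 / 0.57 = 1468.88.
Round up → n = 1469 per group.

n = 1469 per group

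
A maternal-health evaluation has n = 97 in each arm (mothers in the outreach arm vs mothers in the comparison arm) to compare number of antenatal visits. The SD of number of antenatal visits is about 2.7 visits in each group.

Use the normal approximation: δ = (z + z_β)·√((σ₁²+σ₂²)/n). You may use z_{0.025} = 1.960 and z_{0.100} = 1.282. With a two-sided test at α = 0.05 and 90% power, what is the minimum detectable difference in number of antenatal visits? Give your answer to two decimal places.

Minimum detectable difference ≈ 1.26 visits

δ = (z_{α/2} + z_β) · √((σ₁²+σ₂²)/n)
  = (1.960 + 1.282) · √(14.58/97)
  = 3.242 · √0.15031
  = 3.242 · 0.3877
  = 1.2569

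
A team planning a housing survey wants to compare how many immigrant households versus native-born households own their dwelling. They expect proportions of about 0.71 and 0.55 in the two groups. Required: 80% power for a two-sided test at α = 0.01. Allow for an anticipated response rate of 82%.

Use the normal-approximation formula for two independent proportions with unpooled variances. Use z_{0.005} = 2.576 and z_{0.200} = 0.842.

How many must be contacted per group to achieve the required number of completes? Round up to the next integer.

n = 253 per group

n = (z_{α/2} + z_β)² · [p₁(1−p₁) + p₂(1−p₂)] / (p₁ − p₂)²
  = (2.576 + 0.842)² · (0.71·0.29 + 0.55·0.45) / (0.16)²
  = (3.418)² · (0.2059 + 0.2475) / 0.0256
  = 11.6827 · 0.4534 / 0.0256
  = 206.91
Adjust for 82% response: 206.91 / 0.82 = 252.33.
Round up → n = 253 per group.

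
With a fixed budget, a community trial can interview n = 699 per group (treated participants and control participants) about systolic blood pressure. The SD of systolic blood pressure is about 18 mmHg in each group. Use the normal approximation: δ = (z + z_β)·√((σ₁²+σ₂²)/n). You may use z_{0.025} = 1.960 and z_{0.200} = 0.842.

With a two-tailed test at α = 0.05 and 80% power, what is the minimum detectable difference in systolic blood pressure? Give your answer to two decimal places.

Minimum detectable difference ≈ 2.70 mmHg

δ = (z_{α/2} + z_β) · √((σ₁²+σ₂²)/n)
  = (1.960 + 0.842) · √(648/699)
  = 2.802 · √0.92704
  = 2.802 · 0.9628
  = 2.6978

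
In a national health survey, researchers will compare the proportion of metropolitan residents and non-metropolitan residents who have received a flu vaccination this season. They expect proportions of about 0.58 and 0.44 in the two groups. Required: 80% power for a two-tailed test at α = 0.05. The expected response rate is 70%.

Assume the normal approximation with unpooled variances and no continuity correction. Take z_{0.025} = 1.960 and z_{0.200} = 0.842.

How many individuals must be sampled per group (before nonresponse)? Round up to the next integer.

n = 281 per group

n = (z_{α/2} + z_β)² · [p₁(1−p₁) + p₂(1−p₂)] / (p₁ − p₂)²
  = (1.960 + 0.842)² · (0.58·0.42 + 0.44·0.56) / (0.14)²
  = (2.802)² · (0.2436 + 0.2464) / 0.0196
  = 7.8512 · 0.4900 / 0.0196
  = 196.28
Adjust for 70% response: 196.28 / 0.70 = 280.40.
Round up → n = 281 per group.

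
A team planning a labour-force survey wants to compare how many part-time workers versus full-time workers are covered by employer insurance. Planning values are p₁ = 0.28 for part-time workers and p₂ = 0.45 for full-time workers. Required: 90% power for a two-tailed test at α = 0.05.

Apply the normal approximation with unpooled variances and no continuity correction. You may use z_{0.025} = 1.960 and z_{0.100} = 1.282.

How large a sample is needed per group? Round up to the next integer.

n = (z_{α/2} + z_β)² · [p₁(1−p₁) + p₂(1−p₂)] / (p₁ − p₂)²
  = (1.960 + 1.282)² · (0.28·0.72 + 0.45·0.55) / (-0.17)²
  = (3.242)² · (0.2016 + 0.2475) / 0.0289
  = 10.5106 · 0.4491 / 0.0289
  = 163.33
Round up → n = 164 per group.

n = 164 per group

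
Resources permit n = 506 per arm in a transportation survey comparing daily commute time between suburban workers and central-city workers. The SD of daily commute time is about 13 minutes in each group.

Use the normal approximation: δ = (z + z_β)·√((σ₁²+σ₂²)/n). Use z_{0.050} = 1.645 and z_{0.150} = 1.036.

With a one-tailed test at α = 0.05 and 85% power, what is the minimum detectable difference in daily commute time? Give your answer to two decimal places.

δ = (z_α + z_β) · √((σ₁²+σ₂²)/n)
  = (1.645 + 1.036) · √(338/506)
  = 2.681 · √0.66798
  = 2.681 · 0.8173
  = 2.1912

Minimum detectable difference ≈ 2.19 minutes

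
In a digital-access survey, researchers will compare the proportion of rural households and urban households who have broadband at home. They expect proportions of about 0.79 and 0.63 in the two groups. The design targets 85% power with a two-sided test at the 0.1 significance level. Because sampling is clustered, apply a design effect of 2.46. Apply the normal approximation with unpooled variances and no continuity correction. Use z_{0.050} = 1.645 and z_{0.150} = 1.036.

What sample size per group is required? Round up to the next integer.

n = (z_{α/2} + z_β)² · [p₁(1−p₁) + p₂(1−p₂)] / (p₁ − p₂)²
  = (1.645 + 1.036)² · (0.79·0.21 + 0.63·0.37) / (0.16)²
  = (2.681)² · (0.1659 + 0.2331) / 0.0256
  = 7.1878 · 0.3990 / 0.0256
  = 112.03
Design effect: 2.46 × 112.03 = 275.59.
Round up → n = 276 per group.

n = 276 per group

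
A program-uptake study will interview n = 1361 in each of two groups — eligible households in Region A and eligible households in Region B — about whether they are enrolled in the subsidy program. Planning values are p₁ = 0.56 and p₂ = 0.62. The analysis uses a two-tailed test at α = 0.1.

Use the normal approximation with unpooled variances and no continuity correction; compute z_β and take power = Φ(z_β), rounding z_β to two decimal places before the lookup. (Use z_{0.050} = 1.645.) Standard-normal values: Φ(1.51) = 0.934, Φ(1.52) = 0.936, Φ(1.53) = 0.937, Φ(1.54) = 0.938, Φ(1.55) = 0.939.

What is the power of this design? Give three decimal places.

z_β = |p₁−p₂|·√(n/[p₁q₁+p₂q₂]) − z_{α/2}
    = 0.06 · √(1361/0.4820) − 1.645
    = 0.06 · 53.1380 − 1.645
    = 3.1883 − 1.645 = 1.5433 → 1.54
Power = Φ(1.54) = 0.938.

Power ≈ 0.938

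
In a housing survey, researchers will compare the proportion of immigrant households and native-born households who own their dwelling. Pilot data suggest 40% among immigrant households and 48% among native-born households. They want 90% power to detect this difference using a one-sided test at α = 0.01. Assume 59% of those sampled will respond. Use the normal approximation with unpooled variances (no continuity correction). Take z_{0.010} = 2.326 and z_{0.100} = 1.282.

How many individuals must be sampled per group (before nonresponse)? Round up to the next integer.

n = 1688 per group

n = (z_α + z_β)² · [p₁(1−p₁) + p₂(1−p₂)] / (p₁ − p₂)²
  = (2.326 + 1.282)² · (0.40·0.60 + 0.48·0.52) / (-0.08)²
  = (3.608)² · (0.2400 + 0.2496) / 0.0064
  = 13.0177 · 0.4896 / 0.0064
  = 995.85
Adjust for 59% response: 995.85 / 0.59 = 1687.88.
Round up → n = 1688 per group.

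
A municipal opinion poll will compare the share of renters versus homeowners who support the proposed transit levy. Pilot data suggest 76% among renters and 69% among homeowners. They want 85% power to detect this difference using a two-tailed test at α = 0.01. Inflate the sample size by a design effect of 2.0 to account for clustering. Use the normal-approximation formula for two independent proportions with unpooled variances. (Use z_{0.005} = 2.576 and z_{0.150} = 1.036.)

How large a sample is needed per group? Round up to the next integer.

n = (z_{α/2} + z_β)² · [p₁(1−p₁) + p₂(1−p₂)] / (p₁ − p₂)²
  = (2.576 + 1.036)² · (0.76·0.24 + 0.69·0.31) / (0.07)²
  = (3.612)² · (0.1824 + 0.2139) / 0.0049
  = 13.0465 · 0.3963 / 0.0049
  = 1055.17
Design effect: 2.0 × 1055.17 = 2110.35.
Round up → n = 2111 per group.

n = 2111 per group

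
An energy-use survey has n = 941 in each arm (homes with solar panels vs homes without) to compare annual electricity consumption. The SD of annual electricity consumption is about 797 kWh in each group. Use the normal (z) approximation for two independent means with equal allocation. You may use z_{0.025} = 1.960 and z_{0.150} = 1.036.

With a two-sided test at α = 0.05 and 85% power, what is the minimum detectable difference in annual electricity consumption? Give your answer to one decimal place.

Minimum detectable difference ≈ 110.1 kWh

δ = (z_{α/2} + z_β) · √((σ₁²+σ₂²)/n)
  = (1.960 + 1.036) · √(1270418/941)
  = 2.996 · √1350.1
  = 2.996 · 36.7433
  = 110.0830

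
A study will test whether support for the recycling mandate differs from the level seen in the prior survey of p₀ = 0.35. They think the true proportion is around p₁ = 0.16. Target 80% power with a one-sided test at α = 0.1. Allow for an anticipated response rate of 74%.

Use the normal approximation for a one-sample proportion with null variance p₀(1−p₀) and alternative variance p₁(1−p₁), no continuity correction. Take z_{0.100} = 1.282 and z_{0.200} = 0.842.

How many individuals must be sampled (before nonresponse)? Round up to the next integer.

n = [z_α·√(p₀q₀) + z_β·√(p₁q₁)]² / (p₁ − p₀)²
  = [1.282·√(0.35·0.65) + 0.842·√(0.16·0.84)]² / (-0.19)²
  = [1.282·0.4770 + 0.842·0.3666]² / 0.0361
  = [0.9202]² / 0.0361
  = 23.45
Adjust for 74% response: 23.45 / 0.74 = 31.69.
Round up → n = 32.

n = 32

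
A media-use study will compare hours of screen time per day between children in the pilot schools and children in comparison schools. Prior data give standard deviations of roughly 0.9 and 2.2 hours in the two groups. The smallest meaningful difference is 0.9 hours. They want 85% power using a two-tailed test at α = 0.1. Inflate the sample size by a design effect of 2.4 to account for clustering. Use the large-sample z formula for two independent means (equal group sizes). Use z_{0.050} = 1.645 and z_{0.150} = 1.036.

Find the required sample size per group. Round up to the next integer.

n = 121 per group

n = (z_{α/2} + z_β)² · (σ₁² + σ₂²) / δ²
  = (1.645 + 1.036)² · (0.9² + 2.2² = 5.65) / 0.9²
  = 7.1878 · 5.65 / 0.81
  = 50.14
Design effect: 2.4 × 50.14 = 120.33.
Round up → n = 121 per group.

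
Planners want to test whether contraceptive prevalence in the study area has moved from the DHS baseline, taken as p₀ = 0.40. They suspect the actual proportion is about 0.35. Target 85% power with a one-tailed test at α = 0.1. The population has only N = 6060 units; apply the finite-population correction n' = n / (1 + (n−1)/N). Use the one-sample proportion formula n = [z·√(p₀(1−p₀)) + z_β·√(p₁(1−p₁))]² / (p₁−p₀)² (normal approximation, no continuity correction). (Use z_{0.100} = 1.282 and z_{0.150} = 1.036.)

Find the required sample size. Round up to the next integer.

n = 466

n = [z_α·√(p₀q₀) + z_β·√(p₁q₁)]² / (p₁ − p₀)²
  = [1.282·√(0.40·0.60) + 1.036·√(0.35·0.65)]² / (-0.05)²
  = [1.282·0.4899 + 1.036·0.4770]² / 0.0025
  = [1.1222]² / 0.0025
  = 503.72
Finite-population correction (N = 6060): 503.72 / (1 + (503.72 − 1)/6060) = 465.14.
Round up → n = 466.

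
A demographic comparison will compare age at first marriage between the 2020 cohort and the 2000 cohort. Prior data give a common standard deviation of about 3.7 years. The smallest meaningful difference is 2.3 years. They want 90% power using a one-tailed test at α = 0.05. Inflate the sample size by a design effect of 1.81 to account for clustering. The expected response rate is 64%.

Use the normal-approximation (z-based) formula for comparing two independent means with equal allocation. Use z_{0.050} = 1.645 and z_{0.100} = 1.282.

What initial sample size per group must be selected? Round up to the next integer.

n = (z_α + z_β)² · (σ₁² + σ₂²) / δ²
  = (1.645 + 1.282)² · (2·3.7² = 27.38) / 2.3²
  = 8.5673 · 27.38 / 5.29
  = 44.34
Design effect: 1.81 × 44.34 = 80.26.
Adjust for 64% response: 80.26 / 0.64 = 125.41.
Round up → n = 126 per group.

n = 126 per group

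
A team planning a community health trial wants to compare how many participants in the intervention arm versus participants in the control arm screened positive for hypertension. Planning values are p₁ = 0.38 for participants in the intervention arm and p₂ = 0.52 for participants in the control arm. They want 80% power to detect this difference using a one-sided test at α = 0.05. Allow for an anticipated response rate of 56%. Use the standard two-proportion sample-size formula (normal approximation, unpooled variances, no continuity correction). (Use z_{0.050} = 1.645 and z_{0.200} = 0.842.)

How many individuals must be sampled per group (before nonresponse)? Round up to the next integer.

n = 274 per group

n = (z_α + z_β)² · [p₁(1−p₁) + p₂(1−p₂)] / (p₁ − p₂)²
  = (1.645 + 0.842)² · (0.38·0.62 + 0.52·0.48) / (-0.14)²
  = (2.487)² · (0.2356 + 0.2496) / 0.0196
  = 6.1852 · 0.4852 / 0.0196
  = 153.11
Adjust for 56% response: 153.11 / 0.56 = 273.42.
Round up → n = 274 per group.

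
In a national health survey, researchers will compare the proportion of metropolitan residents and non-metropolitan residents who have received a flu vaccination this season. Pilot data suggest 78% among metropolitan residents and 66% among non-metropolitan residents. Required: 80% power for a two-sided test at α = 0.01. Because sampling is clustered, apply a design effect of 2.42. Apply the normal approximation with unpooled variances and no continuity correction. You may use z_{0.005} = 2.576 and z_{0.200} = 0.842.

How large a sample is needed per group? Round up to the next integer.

n = (z_{α/2} + z_β)² · [p₁(1−p₁) + p₂(1−p₂)] / (p₁ − p₂)²
  = (2.576 + 0.842)² · (0.78·0.22 + 0.66·0.34) / (0.12)²
  = (3.418)² · (0.1716 + 0.2244) / 0.0144
  = 11.6827 · 0.3960 / 0.0144
  = 321.27
Design effect: 2.42 × 321.27 = 777.49.
Round up → n = 778 per group.

n = 778 per group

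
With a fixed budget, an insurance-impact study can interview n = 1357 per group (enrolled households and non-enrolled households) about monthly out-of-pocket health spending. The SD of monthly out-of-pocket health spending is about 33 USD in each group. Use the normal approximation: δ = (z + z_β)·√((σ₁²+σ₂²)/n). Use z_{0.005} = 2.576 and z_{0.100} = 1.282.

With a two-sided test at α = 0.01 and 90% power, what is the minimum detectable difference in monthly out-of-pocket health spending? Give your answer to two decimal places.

δ = (z_{α/2} + z_β) · √((σ₁²+σ₂²)/n)
  = (2.576 + 1.282) · √(2178/1357)
  = 3.858 · √1.605
  = 3.858 · 1.2669
  = 4.8877

Minimum detectable difference ≈ 4.89 USD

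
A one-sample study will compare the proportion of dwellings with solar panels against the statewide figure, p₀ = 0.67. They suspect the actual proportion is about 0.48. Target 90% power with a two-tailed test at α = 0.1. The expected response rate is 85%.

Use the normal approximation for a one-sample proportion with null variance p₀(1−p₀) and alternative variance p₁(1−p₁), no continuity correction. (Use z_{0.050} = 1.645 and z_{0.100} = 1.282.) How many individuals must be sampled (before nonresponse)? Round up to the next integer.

n = [z_{α/2}·√(p₀q₀) + z_β·√(p₁q₁)]² / (p₁ − p₀)²
  = [1.645·√(0.67·0.33) + 1.282·√(0.48·0.52)]² / (-0.19)²
  = [1.645·0.4702 + 1.282·0.4996]² / 0.0361
  = [1.4140]² / 0.0361
  = 55.38
Adjust for 85% response: 55.38 / 0.85 = 65.16.
Round up → n = 66.

n = 66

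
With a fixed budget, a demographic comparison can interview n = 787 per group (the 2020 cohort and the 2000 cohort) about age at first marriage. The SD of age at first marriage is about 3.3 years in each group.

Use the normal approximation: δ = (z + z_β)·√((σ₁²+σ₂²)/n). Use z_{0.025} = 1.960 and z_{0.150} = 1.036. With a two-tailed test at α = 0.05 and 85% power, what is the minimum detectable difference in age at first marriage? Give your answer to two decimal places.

δ = (z_{α/2} + z_β) · √((σ₁²+σ₂²)/n)
  = (1.960 + 1.036) · √(21.78/787)
  = 2.996 · √0.02767
  = 2.996 · 0.1664
  = 0.4984

Minimum detectable difference ≈ 0.50 years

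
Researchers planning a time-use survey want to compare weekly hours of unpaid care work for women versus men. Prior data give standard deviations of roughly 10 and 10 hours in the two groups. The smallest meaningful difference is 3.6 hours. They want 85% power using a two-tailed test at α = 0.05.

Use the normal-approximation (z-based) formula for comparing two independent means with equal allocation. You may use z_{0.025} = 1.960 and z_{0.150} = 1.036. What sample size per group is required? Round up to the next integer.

n = 139 per group

n = (z_{α/2} + z_β)² · (σ₁² + σ₂²) / δ²
  = (1.960 + 1.036)² · (10² + 10² = 200) / 3.6²
  = 8.9760 · 200 / 12.96
  = 138.52
Round up → n = 139 per group.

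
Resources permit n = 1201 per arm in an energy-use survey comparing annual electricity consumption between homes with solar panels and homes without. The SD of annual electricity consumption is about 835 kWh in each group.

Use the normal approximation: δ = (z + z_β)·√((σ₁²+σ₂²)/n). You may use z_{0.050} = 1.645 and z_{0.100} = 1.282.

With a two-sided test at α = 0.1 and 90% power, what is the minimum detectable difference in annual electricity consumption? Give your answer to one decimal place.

δ = (z_{α/2} + z_β) · √((σ₁²+σ₂²)/n)
  = (1.645 + 1.282) · √(1394450/1201)
  = 2.927 · √1161.1
  = 2.927 · 34.0745
  = 99.7362

Minimum detectable difference ≈ 99.7 kWh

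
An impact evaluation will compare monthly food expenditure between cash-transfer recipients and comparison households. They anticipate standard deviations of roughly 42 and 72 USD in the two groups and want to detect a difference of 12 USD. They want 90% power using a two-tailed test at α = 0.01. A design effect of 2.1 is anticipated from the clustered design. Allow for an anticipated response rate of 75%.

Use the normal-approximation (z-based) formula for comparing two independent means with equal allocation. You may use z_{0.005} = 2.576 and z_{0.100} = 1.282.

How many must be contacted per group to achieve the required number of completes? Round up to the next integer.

n = 2011 per group

n = (z_{α/2} + z_β)² · (σ₁² + σ₂²) / δ²
  = (2.576 + 1.282)² · (42² + 72² = 6948) / 12²
  = 14.8842 · 6948 / 144
  = 718.16
Design effect: 2.1 × 718.16 = 1508.14.
Adjust for 75% response: 1508.14 / 0.75 = 2010.85.
Round up → n = 2011 per group.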